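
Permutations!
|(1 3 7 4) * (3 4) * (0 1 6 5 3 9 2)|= |(0 1 4 6 5 3 7 9 2)|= 9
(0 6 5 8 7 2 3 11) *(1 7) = [6, 7, 3, 11, 4, 8, 5, 2, 1, 9, 10, 0] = (0 6 5 8 1 7 2 3 11)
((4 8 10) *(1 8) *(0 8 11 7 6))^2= (0 10 1 7)(4 11 6 8)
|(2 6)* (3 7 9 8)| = 4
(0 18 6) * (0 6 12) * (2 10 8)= (0 18 12)(2 10 8)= [18, 1, 10, 3, 4, 5, 6, 7, 2, 9, 8, 11, 0, 13, 14, 15, 16, 17, 12]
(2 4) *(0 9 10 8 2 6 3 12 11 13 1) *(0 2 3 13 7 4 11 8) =[9, 2, 11, 12, 6, 5, 13, 4, 3, 10, 0, 7, 8, 1] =(0 9 10)(1 2 11 7 4 6 13)(3 12 8)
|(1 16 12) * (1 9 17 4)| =6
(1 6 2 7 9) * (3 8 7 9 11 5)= (1 6 2 9)(3 8 7 11 5)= [0, 6, 9, 8, 4, 3, 2, 11, 7, 1, 10, 5]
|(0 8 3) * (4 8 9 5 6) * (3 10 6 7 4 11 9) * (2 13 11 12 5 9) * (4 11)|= 10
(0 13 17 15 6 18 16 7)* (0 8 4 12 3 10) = (0 13 17 15 6 18 16 7 8 4 12 3 10) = [13, 1, 2, 10, 12, 5, 18, 8, 4, 9, 0, 11, 3, 17, 14, 6, 7, 15, 16]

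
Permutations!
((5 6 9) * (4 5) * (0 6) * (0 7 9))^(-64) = (9)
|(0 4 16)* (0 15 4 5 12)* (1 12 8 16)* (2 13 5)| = |(0 2 13 5 8 16 15 4 1 12)| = 10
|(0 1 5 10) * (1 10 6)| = 6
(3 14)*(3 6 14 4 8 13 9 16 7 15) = [0, 1, 2, 4, 8, 5, 14, 15, 13, 16, 10, 11, 12, 9, 6, 3, 7] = (3 4 8 13 9 16 7 15)(6 14)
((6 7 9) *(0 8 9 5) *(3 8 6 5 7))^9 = (0 8)(3 5)(6 9)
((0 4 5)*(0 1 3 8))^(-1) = (0 8 3 1 5 4)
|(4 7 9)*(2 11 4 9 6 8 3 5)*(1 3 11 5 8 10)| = 8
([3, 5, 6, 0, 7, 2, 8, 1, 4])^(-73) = (0 3)(1 8 5 4 2 7 6)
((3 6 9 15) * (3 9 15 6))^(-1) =((6 15 9))^(-1) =(6 9 15)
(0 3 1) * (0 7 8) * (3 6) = (0 6 3 1 7 8) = [6, 7, 2, 1, 4, 5, 3, 8, 0]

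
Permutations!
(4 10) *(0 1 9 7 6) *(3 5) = (0 1 9 7 6)(3 5)(4 10) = [1, 9, 2, 5, 10, 3, 0, 6, 8, 7, 4]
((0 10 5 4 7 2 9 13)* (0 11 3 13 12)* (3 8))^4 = (13)(0 7)(2 10)(4 12)(5 9)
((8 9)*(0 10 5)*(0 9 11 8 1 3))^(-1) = (0 3 1 9 5 10)(8 11)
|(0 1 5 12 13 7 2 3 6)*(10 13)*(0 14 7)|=30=|(0 1 5 12 10 13)(2 3 6 14 7)|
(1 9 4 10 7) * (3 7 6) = (1 9 4 10 6 3 7) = [0, 9, 2, 7, 10, 5, 3, 1, 8, 4, 6]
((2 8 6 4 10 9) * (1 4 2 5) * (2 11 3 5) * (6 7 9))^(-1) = (1 5 3 11 6 10 4)(2 9 7 8)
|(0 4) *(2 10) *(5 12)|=|(0 4)(2 10)(5 12)|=2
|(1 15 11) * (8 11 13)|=5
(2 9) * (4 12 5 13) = [0, 1, 9, 3, 12, 13, 6, 7, 8, 2, 10, 11, 5, 4] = (2 9)(4 12 5 13)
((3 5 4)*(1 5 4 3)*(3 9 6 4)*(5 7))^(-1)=((1 7 5 9 6 4))^(-1)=(1 4 6 9 5 7)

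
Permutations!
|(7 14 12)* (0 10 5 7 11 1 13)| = |(0 10 5 7 14 12 11 1 13)| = 9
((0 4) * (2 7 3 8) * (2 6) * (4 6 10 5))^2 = (0 2 3 10 4 6 7 8 5)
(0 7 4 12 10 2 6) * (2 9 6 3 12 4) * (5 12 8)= (0 7 2 3 8 5 12 10 9 6)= [7, 1, 3, 8, 4, 12, 0, 2, 5, 6, 9, 11, 10]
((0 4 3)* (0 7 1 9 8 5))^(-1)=((0 4 3 7 1 9 8 5))^(-1)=(0 5 8 9 1 7 3 4)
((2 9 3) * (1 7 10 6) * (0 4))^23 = ((0 4)(1 7 10 6)(2 9 3))^23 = (0 4)(1 6 10 7)(2 3 9)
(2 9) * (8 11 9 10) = (2 10 8 11 9) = [0, 1, 10, 3, 4, 5, 6, 7, 11, 2, 8, 9]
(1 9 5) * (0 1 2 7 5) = (0 1 9)(2 7 5) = [1, 9, 7, 3, 4, 2, 6, 5, 8, 0]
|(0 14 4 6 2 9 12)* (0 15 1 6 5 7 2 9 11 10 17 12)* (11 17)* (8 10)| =|(0 14 4 5 7 2 17 12 15 1 6 9)(8 10 11)| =12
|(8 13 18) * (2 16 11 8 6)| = 7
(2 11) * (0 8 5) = [8, 1, 11, 3, 4, 0, 6, 7, 5, 9, 10, 2] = (0 8 5)(2 11)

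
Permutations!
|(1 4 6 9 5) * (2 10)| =|(1 4 6 9 5)(2 10)| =10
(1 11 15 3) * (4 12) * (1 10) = (1 11 15 3 10)(4 12) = [0, 11, 2, 10, 12, 5, 6, 7, 8, 9, 1, 15, 4, 13, 14, 3]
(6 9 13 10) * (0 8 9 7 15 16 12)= (0 8 9 13 10 6 7 15 16 12)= [8, 1, 2, 3, 4, 5, 7, 15, 9, 13, 6, 11, 0, 10, 14, 16, 12]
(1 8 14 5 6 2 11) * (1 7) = (1 8 14 5 6 2 11 7) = [0, 8, 11, 3, 4, 6, 2, 1, 14, 9, 10, 7, 12, 13, 5]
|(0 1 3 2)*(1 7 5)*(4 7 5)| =10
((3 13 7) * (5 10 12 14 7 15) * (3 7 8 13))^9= (5 12 8 15 10 14 13)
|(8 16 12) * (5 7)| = 6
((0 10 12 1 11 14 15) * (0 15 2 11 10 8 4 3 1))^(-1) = ((15)(0 8 4 3 1 10 12)(2 11 14))^(-1) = (15)(0 12 10 1 3 4 8)(2 14 11)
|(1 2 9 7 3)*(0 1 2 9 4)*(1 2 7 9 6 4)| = 10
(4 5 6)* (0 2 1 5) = (0 2 1 5 6 4) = [2, 5, 1, 3, 0, 6, 4]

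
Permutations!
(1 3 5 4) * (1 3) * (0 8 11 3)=(0 8 11 3 5 4)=[8, 1, 2, 5, 0, 4, 6, 7, 11, 9, 10, 3]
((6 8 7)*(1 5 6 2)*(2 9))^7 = (9)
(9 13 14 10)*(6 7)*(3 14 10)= (3 14)(6 7)(9 13 10)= [0, 1, 2, 14, 4, 5, 7, 6, 8, 13, 9, 11, 12, 10, 3]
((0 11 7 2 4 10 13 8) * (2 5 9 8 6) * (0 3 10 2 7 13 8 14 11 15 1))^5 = (0 1 15)(2 4)(3 8 10)(5 6 11 9 7 13 14)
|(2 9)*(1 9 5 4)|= |(1 9 2 5 4)|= 5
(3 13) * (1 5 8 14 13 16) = [0, 5, 2, 16, 4, 8, 6, 7, 14, 9, 10, 11, 12, 3, 13, 15, 1] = (1 5 8 14 13 3 16)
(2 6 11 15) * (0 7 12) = [7, 1, 6, 3, 4, 5, 11, 12, 8, 9, 10, 15, 0, 13, 14, 2] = (0 7 12)(2 6 11 15)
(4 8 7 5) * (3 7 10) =(3 7 5 4 8 10) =[0, 1, 2, 7, 8, 4, 6, 5, 10, 9, 3]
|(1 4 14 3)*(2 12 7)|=|(1 4 14 3)(2 12 7)|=12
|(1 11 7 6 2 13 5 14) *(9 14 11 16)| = 12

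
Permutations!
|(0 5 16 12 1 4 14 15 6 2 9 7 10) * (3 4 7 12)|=|(0 5 16 3 4 14 15 6 2 9 12 1 7 10)|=14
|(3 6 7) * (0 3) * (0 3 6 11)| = 5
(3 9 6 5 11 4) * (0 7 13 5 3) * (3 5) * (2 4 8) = [7, 1, 4, 9, 0, 11, 5, 13, 2, 6, 10, 8, 12, 3] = (0 7 13 3 9 6 5 11 8 2 4)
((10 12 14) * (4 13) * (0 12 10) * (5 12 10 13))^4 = ((0 10 13 4 5 12 14))^4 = (0 5 10 12 13 14 4)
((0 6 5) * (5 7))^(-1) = (0 5 7 6)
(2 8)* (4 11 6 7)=(2 8)(4 11 6 7)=[0, 1, 8, 3, 11, 5, 7, 4, 2, 9, 10, 6]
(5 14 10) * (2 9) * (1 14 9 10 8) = (1 14 8)(2 10 5 9) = [0, 14, 10, 3, 4, 9, 6, 7, 1, 2, 5, 11, 12, 13, 8]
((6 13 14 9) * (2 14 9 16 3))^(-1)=(2 3 16 14)(6 9 13)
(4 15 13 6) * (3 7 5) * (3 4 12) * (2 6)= (2 6 12 3 7 5 4 15 13)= [0, 1, 6, 7, 15, 4, 12, 5, 8, 9, 10, 11, 3, 2, 14, 13]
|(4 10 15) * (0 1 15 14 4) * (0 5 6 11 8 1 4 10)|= 6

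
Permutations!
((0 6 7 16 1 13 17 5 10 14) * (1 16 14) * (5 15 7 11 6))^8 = (0 14 7 15 17 13 1 10 5)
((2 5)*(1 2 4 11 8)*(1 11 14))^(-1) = (1 14 4 5 2)(8 11)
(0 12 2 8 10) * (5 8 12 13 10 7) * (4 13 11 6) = (0 11 6 4 13 10)(2 12)(5 8 7) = [11, 1, 12, 3, 13, 8, 4, 5, 7, 9, 0, 6, 2, 10]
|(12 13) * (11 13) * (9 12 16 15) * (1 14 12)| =|(1 14 12 11 13 16 15 9)| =8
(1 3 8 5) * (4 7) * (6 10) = (1 3 8 5)(4 7)(6 10) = [0, 3, 2, 8, 7, 1, 10, 4, 5, 9, 6]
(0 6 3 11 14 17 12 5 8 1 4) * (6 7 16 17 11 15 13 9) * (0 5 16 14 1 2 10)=(0 7 14 11 1 4 5 8 2 10)(3 15 13 9 6)(12 16 17)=[7, 4, 10, 15, 5, 8, 3, 14, 2, 6, 0, 1, 16, 9, 11, 13, 17, 12]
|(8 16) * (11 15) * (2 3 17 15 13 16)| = 8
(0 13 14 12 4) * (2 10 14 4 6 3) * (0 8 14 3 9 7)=[13, 1, 10, 2, 8, 5, 9, 0, 14, 7, 3, 11, 6, 4, 12]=(0 13 4 8 14 12 6 9 7)(2 10 3)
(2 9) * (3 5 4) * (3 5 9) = [0, 1, 3, 9, 5, 4, 6, 7, 8, 2] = (2 3 9)(4 5)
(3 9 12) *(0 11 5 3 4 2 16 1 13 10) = (0 11 5 3 9 12 4 2 16 1 13 10) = [11, 13, 16, 9, 2, 3, 6, 7, 8, 12, 0, 5, 4, 10, 14, 15, 1]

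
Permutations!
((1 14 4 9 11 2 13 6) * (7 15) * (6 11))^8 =(15)(1 9 14 6 4)(2 11 13) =((1 14 4 9 6)(2 13 11)(7 15))^8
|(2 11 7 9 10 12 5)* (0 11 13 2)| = |(0 11 7 9 10 12 5)(2 13)| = 14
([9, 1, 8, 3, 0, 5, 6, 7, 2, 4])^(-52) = [4, 1, 2, 3, 9, 5, 6, 7, 8, 0]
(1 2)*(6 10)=(1 2)(6 10)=[0, 2, 1, 3, 4, 5, 10, 7, 8, 9, 6]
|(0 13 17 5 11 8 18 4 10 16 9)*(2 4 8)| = |(0 13 17 5 11 2 4 10 16 9)(8 18)| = 10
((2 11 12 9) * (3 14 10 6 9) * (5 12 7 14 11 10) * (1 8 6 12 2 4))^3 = (1 9 8 4 6)(2 3 14 10 11 5 12 7)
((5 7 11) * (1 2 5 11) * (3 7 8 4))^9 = ((11)(1 2 5 8 4 3 7))^9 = (11)(1 5 4 7 2 8 3)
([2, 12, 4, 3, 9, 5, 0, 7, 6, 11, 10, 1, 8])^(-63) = (12)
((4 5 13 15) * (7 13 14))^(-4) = ((4 5 14 7 13 15))^(-4) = (4 14 13)(5 7 15)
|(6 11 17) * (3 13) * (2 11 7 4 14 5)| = 8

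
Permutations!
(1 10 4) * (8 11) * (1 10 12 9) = (1 12 9)(4 10)(8 11) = [0, 12, 2, 3, 10, 5, 6, 7, 11, 1, 4, 8, 9]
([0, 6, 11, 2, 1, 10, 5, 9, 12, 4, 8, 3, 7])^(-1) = (1 4 9 7 12 8 10 5 6)(2 3 11)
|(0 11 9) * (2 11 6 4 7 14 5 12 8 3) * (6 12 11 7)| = 10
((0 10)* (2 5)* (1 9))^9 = ((0 10)(1 9)(2 5))^9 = (0 10)(1 9)(2 5)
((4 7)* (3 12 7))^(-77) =(3 4 7 12)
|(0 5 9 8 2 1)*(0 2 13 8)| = 6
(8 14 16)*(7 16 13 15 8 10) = (7 16 10)(8 14 13 15) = [0, 1, 2, 3, 4, 5, 6, 16, 14, 9, 7, 11, 12, 15, 13, 8, 10]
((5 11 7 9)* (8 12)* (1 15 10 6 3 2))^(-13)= ((1 15 10 6 3 2)(5 11 7 9)(8 12))^(-13)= (1 2 3 6 10 15)(5 9 7 11)(8 12)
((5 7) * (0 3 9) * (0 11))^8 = ((0 3 9 11)(5 7))^8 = (11)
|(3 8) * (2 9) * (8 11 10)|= 4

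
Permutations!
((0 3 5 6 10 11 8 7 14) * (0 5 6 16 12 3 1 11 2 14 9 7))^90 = ((0 1 11 8)(2 14 5 16 12 3 6 10)(7 9))^90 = (0 11)(1 8)(2 5 12 6)(3 10 14 16)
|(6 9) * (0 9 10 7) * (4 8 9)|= |(0 4 8 9 6 10 7)|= 7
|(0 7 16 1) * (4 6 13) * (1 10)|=|(0 7 16 10 1)(4 6 13)|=15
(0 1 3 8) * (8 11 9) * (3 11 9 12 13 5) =(0 1 11 12 13 5 3 9 8) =[1, 11, 2, 9, 4, 3, 6, 7, 0, 8, 10, 12, 13, 5]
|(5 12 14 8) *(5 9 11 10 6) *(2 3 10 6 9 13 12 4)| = |(2 3 10 9 11 6 5 4)(8 13 12 14)| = 8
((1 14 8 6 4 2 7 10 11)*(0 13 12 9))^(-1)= (0 9 12 13)(1 11 10 7 2 4 6 8 14)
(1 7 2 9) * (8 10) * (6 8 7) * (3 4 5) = (1 6 8 10 7 2 9)(3 4 5) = [0, 6, 9, 4, 5, 3, 8, 2, 10, 1, 7]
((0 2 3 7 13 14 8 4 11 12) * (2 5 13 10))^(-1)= (0 12 11 4 8 14 13 5)(2 10 7 3)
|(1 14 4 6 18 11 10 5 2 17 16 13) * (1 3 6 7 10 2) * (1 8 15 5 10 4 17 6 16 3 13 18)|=|(1 14 17 3 16 18 11 2 6)(4 7)(5 8 15)|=18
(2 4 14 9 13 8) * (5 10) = (2 4 14 9 13 8)(5 10) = [0, 1, 4, 3, 14, 10, 6, 7, 2, 13, 5, 11, 12, 8, 9]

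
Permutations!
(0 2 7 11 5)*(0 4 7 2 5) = [5, 1, 2, 3, 7, 4, 6, 11, 8, 9, 10, 0] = (0 5 4 7 11)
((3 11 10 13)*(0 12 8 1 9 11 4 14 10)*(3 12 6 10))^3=(14)(0 13 1)(6 12 9)(8 11 10)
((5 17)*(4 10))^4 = (17)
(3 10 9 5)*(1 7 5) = (1 7 5 3 10 9) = [0, 7, 2, 10, 4, 3, 6, 5, 8, 1, 9]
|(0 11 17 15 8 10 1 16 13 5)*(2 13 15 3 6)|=40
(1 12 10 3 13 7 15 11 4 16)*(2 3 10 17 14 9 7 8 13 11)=(1 12 17 14 9 7 15 2 3 11 4 16)(8 13)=[0, 12, 3, 11, 16, 5, 6, 15, 13, 7, 10, 4, 17, 8, 9, 2, 1, 14]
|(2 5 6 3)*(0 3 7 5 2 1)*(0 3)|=6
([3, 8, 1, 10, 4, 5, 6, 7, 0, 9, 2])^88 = [1, 10, 3, 8, 4, 5, 6, 7, 2, 9, 0]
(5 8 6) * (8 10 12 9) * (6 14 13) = (5 10 12 9 8 14 13 6) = [0, 1, 2, 3, 4, 10, 5, 7, 14, 8, 12, 11, 9, 6, 13]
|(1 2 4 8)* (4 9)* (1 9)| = 6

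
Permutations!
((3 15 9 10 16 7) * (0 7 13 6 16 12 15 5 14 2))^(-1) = (0 2 14 5 3 7)(6 13 16)(9 15 12 10)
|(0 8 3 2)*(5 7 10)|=|(0 8 3 2)(5 7 10)|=12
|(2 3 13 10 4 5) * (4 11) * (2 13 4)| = 7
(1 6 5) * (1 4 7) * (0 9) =[9, 6, 2, 3, 7, 4, 5, 1, 8, 0] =(0 9)(1 6 5 4 7)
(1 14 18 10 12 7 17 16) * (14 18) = (1 18 10 12 7 17 16) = [0, 18, 2, 3, 4, 5, 6, 17, 8, 9, 12, 11, 7, 13, 14, 15, 1, 16, 10]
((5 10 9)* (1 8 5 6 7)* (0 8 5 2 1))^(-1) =((0 8 2 1 5 10 9 6 7))^(-1) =(0 7 6 9 10 5 1 2 8)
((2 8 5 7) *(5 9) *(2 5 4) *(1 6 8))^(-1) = (1 2 4 9 8 6)(5 7)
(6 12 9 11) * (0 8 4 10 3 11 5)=(0 8 4 10 3 11 6 12 9 5)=[8, 1, 2, 11, 10, 0, 12, 7, 4, 5, 3, 6, 9]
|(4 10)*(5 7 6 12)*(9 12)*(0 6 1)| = |(0 6 9 12 5 7 1)(4 10)| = 14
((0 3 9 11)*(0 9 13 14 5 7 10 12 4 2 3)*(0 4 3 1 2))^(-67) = ((0 4)(1 2)(3 13 14 5 7 10 12)(9 11))^(-67) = (0 4)(1 2)(3 5 12 14 10 13 7)(9 11)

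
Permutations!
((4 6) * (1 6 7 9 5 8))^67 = ((1 6 4 7 9 5 8))^67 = (1 9 6 5 4 8 7)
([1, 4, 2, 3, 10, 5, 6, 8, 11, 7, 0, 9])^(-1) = [10, 0, 2, 3, 1, 5, 6, 9, 7, 11, 4, 8]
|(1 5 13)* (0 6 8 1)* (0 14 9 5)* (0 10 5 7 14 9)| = 10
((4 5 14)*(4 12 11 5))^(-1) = ((5 14 12 11))^(-1) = (5 11 12 14)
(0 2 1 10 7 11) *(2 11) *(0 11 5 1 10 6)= (11)(0 5 1 6)(2 10 7)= [5, 6, 10, 3, 4, 1, 0, 2, 8, 9, 7, 11]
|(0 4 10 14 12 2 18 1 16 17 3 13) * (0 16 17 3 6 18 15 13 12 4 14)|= 12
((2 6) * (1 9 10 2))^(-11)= (1 6 2 10 9)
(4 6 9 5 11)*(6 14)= [0, 1, 2, 3, 14, 11, 9, 7, 8, 5, 10, 4, 12, 13, 6]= (4 14 6 9 5 11)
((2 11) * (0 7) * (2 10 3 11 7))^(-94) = ((0 2 7)(3 11 10))^(-94) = (0 7 2)(3 10 11)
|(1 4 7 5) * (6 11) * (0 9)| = |(0 9)(1 4 7 5)(6 11)| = 4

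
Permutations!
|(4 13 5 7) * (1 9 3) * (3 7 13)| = 10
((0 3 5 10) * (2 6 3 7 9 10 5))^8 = (10)(2 3 6)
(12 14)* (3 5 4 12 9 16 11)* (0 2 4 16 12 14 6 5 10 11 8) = (0 2 4 14 9 12 6 5 16 8)(3 10 11) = [2, 1, 4, 10, 14, 16, 5, 7, 0, 12, 11, 3, 6, 13, 9, 15, 8]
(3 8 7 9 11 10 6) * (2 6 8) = (2 6 3)(7 9 11 10 8) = [0, 1, 6, 2, 4, 5, 3, 9, 7, 11, 8, 10]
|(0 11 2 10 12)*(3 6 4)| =|(0 11 2 10 12)(3 6 4)| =15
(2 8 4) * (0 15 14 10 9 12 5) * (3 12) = (0 15 14 10 9 3 12 5)(2 8 4) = [15, 1, 8, 12, 2, 0, 6, 7, 4, 3, 9, 11, 5, 13, 10, 14]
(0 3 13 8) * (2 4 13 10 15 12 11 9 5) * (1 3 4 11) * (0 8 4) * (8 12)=[0, 3, 11, 10, 13, 2, 6, 7, 12, 5, 15, 9, 1, 4, 14, 8]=(1 3 10 15 8 12)(2 11 9 5)(4 13)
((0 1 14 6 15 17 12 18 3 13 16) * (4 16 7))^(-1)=(0 16 4 7 13 3 18 12 17 15 6 14 1)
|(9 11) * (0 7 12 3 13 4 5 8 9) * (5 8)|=9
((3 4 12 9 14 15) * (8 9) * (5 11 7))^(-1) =((3 4 12 8 9 14 15)(5 11 7))^(-1) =(3 15 14 9 8 12 4)(5 7 11)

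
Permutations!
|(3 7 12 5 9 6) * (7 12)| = 5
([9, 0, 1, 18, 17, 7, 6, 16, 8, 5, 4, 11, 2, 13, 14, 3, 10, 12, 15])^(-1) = (0 1 2 12 17 4 10 16 7 5 9)(3 15 18)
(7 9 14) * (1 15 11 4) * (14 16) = (1 15 11 4)(7 9 16 14) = [0, 15, 2, 3, 1, 5, 6, 9, 8, 16, 10, 4, 12, 13, 7, 11, 14]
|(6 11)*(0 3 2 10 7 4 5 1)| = 8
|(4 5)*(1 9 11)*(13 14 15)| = |(1 9 11)(4 5)(13 14 15)| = 6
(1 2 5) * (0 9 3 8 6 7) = (0 9 3 8 6 7)(1 2 5) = [9, 2, 5, 8, 4, 1, 7, 0, 6, 3]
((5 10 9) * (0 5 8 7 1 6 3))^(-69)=(0 9 1)(3 10 7)(5 8 6)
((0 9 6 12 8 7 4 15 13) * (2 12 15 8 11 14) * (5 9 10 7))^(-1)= ((0 10 7 4 8 5 9 6 15 13)(2 12 11 14))^(-1)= (0 13 15 6 9 5 8 4 7 10)(2 14 11 12)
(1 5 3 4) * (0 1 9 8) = [1, 5, 2, 4, 9, 3, 6, 7, 0, 8] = (0 1 5 3 4 9 8)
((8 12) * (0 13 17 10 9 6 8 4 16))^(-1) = (0 16 4 12 8 6 9 10 17 13)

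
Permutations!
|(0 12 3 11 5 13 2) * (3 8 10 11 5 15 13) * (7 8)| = 18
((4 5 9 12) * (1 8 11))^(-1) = (1 11 8)(4 12 9 5)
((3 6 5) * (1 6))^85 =(1 6 5 3)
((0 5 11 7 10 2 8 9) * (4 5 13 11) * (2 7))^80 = (0 11 8)(2 9 13)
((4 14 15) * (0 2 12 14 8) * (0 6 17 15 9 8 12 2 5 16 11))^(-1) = ((0 5 16 11)(4 12 14 9 8 6 17 15))^(-1) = (0 11 16 5)(4 15 17 6 8 9 14 12)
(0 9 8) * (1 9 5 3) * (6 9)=(0 5 3 1 6 9 8)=[5, 6, 2, 1, 4, 3, 9, 7, 0, 8]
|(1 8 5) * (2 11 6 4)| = 12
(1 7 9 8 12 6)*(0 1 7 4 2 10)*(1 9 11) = (0 9 8 12 6 7 11 1 4 2 10) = [9, 4, 10, 3, 2, 5, 7, 11, 12, 8, 0, 1, 6]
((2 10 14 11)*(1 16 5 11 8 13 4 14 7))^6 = ((1 16 5 11 2 10 7)(4 14 8 13))^6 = (1 7 10 2 11 5 16)(4 8)(13 14)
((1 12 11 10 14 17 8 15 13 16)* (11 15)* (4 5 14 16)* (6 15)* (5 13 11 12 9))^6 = (1 12)(5 15)(6 9)(8 16)(10 17)(11 14) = ((1 9 5 14 17 8 12 6 15 11 10 16)(4 13))^6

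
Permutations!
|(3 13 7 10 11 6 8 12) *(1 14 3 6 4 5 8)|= 12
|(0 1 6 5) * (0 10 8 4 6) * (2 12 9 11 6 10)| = 6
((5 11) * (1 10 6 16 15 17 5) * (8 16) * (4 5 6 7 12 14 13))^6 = ((1 10 7 12 14 13 4 5 11)(6 8 16 15 17))^6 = (1 4 12)(5 14 10)(6 8 16 15 17)(7 11 13)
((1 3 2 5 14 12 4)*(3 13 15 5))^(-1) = ((1 13 15 5 14 12 4)(2 3))^(-1) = (1 4 12 14 5 15 13)(2 3)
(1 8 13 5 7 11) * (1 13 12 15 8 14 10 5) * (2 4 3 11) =(1 14 10 5 7 2 4 3 11 13)(8 12 15) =[0, 14, 4, 11, 3, 7, 6, 2, 12, 9, 5, 13, 15, 1, 10, 8]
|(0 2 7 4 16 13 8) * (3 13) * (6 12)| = |(0 2 7 4 16 3 13 8)(6 12)| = 8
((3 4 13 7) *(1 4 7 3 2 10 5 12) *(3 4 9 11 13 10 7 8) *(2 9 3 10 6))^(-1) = ((1 3 8 10 5 12)(2 7 9 11 13 4 6))^(-1) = (1 12 5 10 8 3)(2 6 4 13 11 9 7)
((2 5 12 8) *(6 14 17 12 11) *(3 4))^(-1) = (2 8 12 17 14 6 11 5)(3 4)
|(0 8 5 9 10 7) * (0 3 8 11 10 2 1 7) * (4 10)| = |(0 11 4 10)(1 7 3 8 5 9 2)| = 28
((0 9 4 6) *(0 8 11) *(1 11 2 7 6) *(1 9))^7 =(0 1 11)(2 8 6 7)(4 9)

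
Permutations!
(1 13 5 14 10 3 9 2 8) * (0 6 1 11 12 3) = [6, 13, 8, 9, 4, 14, 1, 7, 11, 2, 0, 12, 3, 5, 10] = (0 6 1 13 5 14 10)(2 8 11 12 3 9)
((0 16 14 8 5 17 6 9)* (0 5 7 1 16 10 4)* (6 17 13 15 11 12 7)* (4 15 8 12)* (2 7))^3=(17)(0 11 10 4 15)(1 12)(2 16)(5 6 13 9 8)(7 14)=((17)(0 10 15 11 4)(1 16 14 12 2 7)(5 13 8 6 9))^3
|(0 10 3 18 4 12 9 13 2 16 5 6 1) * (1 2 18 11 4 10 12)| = 20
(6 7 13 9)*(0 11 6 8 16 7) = (0 11 6)(7 13 9 8 16) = [11, 1, 2, 3, 4, 5, 0, 13, 16, 8, 10, 6, 12, 9, 14, 15, 7]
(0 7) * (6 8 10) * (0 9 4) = (0 7 9 4)(6 8 10) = [7, 1, 2, 3, 0, 5, 8, 9, 10, 4, 6]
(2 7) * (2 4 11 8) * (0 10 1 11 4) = [10, 11, 7, 3, 4, 5, 6, 0, 2, 9, 1, 8] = (0 10 1 11 8 2 7)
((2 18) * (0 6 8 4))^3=((0 6 8 4)(2 18))^3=(0 4 8 6)(2 18)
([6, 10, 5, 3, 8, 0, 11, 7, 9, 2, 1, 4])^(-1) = (0 5 2 9 8 4 11 6)(1 10)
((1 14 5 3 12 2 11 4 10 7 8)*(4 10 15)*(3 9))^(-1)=((1 14 5 9 3 12 2 11 10 7 8)(4 15))^(-1)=(1 8 7 10 11 2 12 3 9 5 14)(4 15)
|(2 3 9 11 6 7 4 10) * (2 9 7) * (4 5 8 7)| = |(2 3 4 10 9 11 6)(5 8 7)| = 21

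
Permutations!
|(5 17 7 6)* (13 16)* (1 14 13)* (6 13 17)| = 6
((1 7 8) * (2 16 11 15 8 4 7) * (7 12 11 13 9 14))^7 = (1 4 16 11 9 8 7 2 12 13 15 14)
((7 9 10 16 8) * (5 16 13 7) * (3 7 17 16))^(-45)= (17)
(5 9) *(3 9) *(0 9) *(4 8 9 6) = (0 6 4 8 9 5 3) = [6, 1, 2, 0, 8, 3, 4, 7, 9, 5]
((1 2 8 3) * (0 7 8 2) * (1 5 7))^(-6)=((0 1)(3 5 7 8))^(-6)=(3 7)(5 8)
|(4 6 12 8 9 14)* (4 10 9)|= |(4 6 12 8)(9 14 10)|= 12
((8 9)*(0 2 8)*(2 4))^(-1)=((0 4 2 8 9))^(-1)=(0 9 8 2 4)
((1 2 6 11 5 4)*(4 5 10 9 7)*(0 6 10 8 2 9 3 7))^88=((0 6 11 8 2 10 3 7 4 1 9))^88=(11)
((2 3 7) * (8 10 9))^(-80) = ((2 3 7)(8 10 9))^(-80) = (2 3 7)(8 10 9)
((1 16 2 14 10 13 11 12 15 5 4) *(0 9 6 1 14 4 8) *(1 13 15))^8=(0 2 9 4 6 14 13 10 11 15 12 5 1 8 16)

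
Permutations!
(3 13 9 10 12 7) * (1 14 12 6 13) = (1 14 12 7 3)(6 13 9 10) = [0, 14, 2, 1, 4, 5, 13, 3, 8, 10, 6, 11, 7, 9, 12]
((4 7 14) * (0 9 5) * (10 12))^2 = (0 5 9)(4 14 7)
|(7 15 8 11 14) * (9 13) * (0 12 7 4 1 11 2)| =|(0 12 7 15 8 2)(1 11 14 4)(9 13)| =12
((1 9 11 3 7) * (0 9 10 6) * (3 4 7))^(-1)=(0 6 10 1 7 4 11 9)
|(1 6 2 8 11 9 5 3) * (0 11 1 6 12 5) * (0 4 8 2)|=|(0 11 9 4 8 1 12 5 3 6)|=10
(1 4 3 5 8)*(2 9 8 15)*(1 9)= (1 4 3 5 15 2)(8 9)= [0, 4, 1, 5, 3, 15, 6, 7, 9, 8, 10, 11, 12, 13, 14, 2]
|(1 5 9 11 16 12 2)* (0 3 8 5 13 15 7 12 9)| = 12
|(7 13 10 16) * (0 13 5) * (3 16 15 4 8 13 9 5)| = 15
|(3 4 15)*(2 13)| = |(2 13)(3 4 15)| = 6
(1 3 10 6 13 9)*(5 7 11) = (1 3 10 6 13 9)(5 7 11) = [0, 3, 2, 10, 4, 7, 13, 11, 8, 1, 6, 5, 12, 9]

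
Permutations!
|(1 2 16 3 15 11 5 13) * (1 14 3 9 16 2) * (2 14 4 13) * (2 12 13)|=18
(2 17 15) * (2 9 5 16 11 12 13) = (2 17 15 9 5 16 11 12 13) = [0, 1, 17, 3, 4, 16, 6, 7, 8, 5, 10, 12, 13, 2, 14, 9, 11, 15]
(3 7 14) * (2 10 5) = (2 10 5)(3 7 14) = [0, 1, 10, 7, 4, 2, 6, 14, 8, 9, 5, 11, 12, 13, 3]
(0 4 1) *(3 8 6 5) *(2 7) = (0 4 1)(2 7)(3 8 6 5) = [4, 0, 7, 8, 1, 3, 5, 2, 6]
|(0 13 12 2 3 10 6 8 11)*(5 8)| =|(0 13 12 2 3 10 6 5 8 11)| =10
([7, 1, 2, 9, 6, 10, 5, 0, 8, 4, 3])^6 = (10)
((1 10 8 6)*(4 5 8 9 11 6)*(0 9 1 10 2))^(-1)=((0 9 11 6 10 1 2)(4 5 8))^(-1)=(0 2 1 10 6 11 9)(4 8 5)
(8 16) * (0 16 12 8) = (0 16)(8 12) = [16, 1, 2, 3, 4, 5, 6, 7, 12, 9, 10, 11, 8, 13, 14, 15, 0]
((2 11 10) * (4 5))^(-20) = (2 11 10)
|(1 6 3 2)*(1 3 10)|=|(1 6 10)(2 3)|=6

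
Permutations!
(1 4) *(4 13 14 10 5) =(1 13 14 10 5 4) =[0, 13, 2, 3, 1, 4, 6, 7, 8, 9, 5, 11, 12, 14, 10]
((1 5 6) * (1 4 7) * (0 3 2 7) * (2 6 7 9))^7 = (0 4 6 3)(1 5 7)(2 9)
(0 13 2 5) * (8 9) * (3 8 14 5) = (0 13 2 3 8 9 14 5) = [13, 1, 3, 8, 4, 0, 6, 7, 9, 14, 10, 11, 12, 2, 5]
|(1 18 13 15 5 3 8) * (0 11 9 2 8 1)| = |(0 11 9 2 8)(1 18 13 15 5 3)| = 30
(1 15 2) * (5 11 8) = (1 15 2)(5 11 8) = [0, 15, 1, 3, 4, 11, 6, 7, 5, 9, 10, 8, 12, 13, 14, 2]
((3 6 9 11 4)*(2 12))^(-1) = (2 12)(3 4 11 9 6)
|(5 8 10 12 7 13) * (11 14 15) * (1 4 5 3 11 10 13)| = |(1 4 5 8 13 3 11 14 15 10 12 7)| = 12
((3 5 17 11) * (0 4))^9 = (0 4)(3 5 17 11)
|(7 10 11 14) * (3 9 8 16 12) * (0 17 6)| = |(0 17 6)(3 9 8 16 12)(7 10 11 14)| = 60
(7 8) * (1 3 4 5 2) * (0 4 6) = (0 4 5 2 1 3 6)(7 8) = [4, 3, 1, 6, 5, 2, 0, 8, 7]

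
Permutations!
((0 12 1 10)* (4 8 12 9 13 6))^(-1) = (0 10 1 12 8 4 6 13 9)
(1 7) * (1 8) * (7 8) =(1 8) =[0, 8, 2, 3, 4, 5, 6, 7, 1]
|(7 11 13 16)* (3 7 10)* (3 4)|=7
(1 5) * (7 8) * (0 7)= (0 7 8)(1 5)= [7, 5, 2, 3, 4, 1, 6, 8, 0]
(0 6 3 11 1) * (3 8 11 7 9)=[6, 0, 2, 7, 4, 5, 8, 9, 11, 3, 10, 1]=(0 6 8 11 1)(3 7 9)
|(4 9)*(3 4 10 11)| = |(3 4 9 10 11)| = 5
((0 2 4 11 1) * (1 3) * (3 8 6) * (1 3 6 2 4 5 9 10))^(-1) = (0 1 10 9 5 2 8 11 4)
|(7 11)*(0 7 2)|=|(0 7 11 2)|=4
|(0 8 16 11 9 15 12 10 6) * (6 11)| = 20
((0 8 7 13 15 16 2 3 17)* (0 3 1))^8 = (17) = ((0 8 7 13 15 16 2 1)(3 17))^8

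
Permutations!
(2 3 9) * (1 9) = (1 9 2 3) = [0, 9, 3, 1, 4, 5, 6, 7, 8, 2]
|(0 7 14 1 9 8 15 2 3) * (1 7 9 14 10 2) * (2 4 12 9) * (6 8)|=|(0 2 3)(1 14 7 10 4 12 9 6 8 15)|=30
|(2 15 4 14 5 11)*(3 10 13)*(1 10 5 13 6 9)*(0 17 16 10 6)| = |(0 17 16 10)(1 6 9)(2 15 4 14 13 3 5 11)| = 24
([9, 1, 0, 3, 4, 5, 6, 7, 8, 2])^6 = (9)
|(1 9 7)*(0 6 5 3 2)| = |(0 6 5 3 2)(1 9 7)| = 15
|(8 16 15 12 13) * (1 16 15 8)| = 6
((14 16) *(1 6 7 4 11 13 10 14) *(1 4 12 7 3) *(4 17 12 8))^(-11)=(1 6 3)(4 8 7 12 17 16 14 10 13 11)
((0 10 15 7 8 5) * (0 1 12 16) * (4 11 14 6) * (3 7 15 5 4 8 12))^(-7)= ((0 10 5 1 3 7 12 16)(4 11 14 6 8))^(-7)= (0 10 5 1 3 7 12 16)(4 6 11 8 14)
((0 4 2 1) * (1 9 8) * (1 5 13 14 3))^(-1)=((0 4 2 9 8 5 13 14 3 1))^(-1)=(0 1 3 14 13 5 8 9 2 4)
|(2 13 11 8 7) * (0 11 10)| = 7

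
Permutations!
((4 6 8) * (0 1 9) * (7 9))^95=((0 1 7 9)(4 6 8))^95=(0 9 7 1)(4 8 6)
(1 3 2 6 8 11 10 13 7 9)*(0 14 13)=(0 14 13 7 9 1 3 2 6 8 11 10)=[14, 3, 6, 2, 4, 5, 8, 9, 11, 1, 0, 10, 12, 7, 13]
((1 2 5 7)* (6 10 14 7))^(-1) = ((1 2 5 6 10 14 7))^(-1) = (1 7 14 10 6 5 2)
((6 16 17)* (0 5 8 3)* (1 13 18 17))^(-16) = ((0 5 8 3)(1 13 18 17 6 16))^(-16) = (1 18 6)(13 17 16)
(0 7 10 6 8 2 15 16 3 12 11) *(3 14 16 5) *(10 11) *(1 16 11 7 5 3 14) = (0 5 14 11)(1 16)(2 15 3 12 10 6 8) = [5, 16, 15, 12, 4, 14, 8, 7, 2, 9, 6, 0, 10, 13, 11, 3, 1]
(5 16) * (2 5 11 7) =(2 5 16 11 7) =[0, 1, 5, 3, 4, 16, 6, 2, 8, 9, 10, 7, 12, 13, 14, 15, 11]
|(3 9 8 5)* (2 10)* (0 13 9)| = 6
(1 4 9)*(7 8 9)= (1 4 7 8 9)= [0, 4, 2, 3, 7, 5, 6, 8, 9, 1]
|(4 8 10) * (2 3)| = |(2 3)(4 8 10)| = 6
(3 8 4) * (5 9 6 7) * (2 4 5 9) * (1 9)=(1 9 6 7)(2 4 3 8 5)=[0, 9, 4, 8, 3, 2, 7, 1, 5, 6]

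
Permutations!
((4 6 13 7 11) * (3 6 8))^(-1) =(3 8 4 11 7 13 6)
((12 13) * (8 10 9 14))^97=((8 10 9 14)(12 13))^97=(8 10 9 14)(12 13)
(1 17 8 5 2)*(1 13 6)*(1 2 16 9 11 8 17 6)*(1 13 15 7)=(17)(1 6 2 15 7)(5 16 9 11 8)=[0, 6, 15, 3, 4, 16, 2, 1, 5, 11, 10, 8, 12, 13, 14, 7, 9, 17]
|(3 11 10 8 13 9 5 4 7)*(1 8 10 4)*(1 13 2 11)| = 21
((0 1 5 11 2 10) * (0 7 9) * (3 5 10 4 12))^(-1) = (0 9 7 10 1)(2 11 5 3 12 4)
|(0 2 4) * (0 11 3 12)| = 6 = |(0 2 4 11 3 12)|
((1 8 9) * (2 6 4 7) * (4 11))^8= ((1 8 9)(2 6 11 4 7))^8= (1 9 8)(2 4 6 7 11)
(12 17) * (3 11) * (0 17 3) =(0 17 12 3 11) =[17, 1, 2, 11, 4, 5, 6, 7, 8, 9, 10, 0, 3, 13, 14, 15, 16, 12]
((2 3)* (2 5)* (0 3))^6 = ((0 3 5 2))^6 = (0 5)(2 3)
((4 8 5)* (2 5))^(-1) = ((2 5 4 8))^(-1) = (2 8 4 5)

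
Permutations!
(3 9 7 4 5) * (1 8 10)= (1 8 10)(3 9 7 4 5)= [0, 8, 2, 9, 5, 3, 6, 4, 10, 7, 1]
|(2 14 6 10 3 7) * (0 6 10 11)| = 15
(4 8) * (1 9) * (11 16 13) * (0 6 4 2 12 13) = [6, 9, 12, 3, 8, 5, 4, 7, 2, 1, 10, 16, 13, 11, 14, 15, 0] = (0 6 4 8 2 12 13 11 16)(1 9)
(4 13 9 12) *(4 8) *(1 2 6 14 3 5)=(1 2 6 14 3 5)(4 13 9 12 8)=[0, 2, 6, 5, 13, 1, 14, 7, 4, 12, 10, 11, 8, 9, 3]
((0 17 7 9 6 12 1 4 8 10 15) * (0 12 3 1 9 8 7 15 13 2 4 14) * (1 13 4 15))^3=(0 14 1 17)(2 9 13 12 3 15 6)(4 10 8 7)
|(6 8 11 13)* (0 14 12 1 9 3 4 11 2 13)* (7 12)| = 36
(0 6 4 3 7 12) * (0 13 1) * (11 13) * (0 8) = (0 6 4 3 7 12 11 13 1 8) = [6, 8, 2, 7, 3, 5, 4, 12, 0, 9, 10, 13, 11, 1]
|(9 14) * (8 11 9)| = |(8 11 9 14)| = 4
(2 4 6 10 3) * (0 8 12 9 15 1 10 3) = [8, 10, 4, 2, 6, 5, 3, 7, 12, 15, 0, 11, 9, 13, 14, 1] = (0 8 12 9 15 1 10)(2 4 6 3)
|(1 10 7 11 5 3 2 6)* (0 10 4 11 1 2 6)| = |(0 10 7 1 4 11 5 3 6 2)| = 10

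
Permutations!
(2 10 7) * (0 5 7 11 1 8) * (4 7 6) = (0 5 6 4 7 2 10 11 1 8) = [5, 8, 10, 3, 7, 6, 4, 2, 0, 9, 11, 1]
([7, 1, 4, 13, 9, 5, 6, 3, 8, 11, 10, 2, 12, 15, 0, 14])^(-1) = (0 14 15 13 3 7)(2 11 9 4)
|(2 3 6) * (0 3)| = |(0 3 6 2)| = 4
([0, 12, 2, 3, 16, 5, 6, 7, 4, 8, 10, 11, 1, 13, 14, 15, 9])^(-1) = [0, 12, 2, 3, 8, 5, 6, 7, 9, 16, 10, 11, 1, 13, 14, 15, 4]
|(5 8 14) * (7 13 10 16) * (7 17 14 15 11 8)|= |(5 7 13 10 16 17 14)(8 15 11)|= 21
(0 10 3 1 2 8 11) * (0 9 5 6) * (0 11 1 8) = (0 10 3 8 1 2)(5 6 11 9) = [10, 2, 0, 8, 4, 6, 11, 7, 1, 5, 3, 9]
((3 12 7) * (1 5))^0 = (12)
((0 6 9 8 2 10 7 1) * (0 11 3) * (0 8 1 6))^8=(1 9 6 7 10 2 8 3 11)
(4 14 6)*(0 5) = (0 5)(4 14 6) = [5, 1, 2, 3, 14, 0, 4, 7, 8, 9, 10, 11, 12, 13, 6]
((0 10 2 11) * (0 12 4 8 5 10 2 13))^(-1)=((0 2 11 12 4 8 5 10 13))^(-1)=(0 13 10 5 8 4 12 11 2)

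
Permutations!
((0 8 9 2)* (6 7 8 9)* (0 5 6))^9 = (0 2 6 8 9 5 7)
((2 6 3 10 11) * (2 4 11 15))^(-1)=(2 15 10 3 6)(4 11)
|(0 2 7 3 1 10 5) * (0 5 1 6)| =10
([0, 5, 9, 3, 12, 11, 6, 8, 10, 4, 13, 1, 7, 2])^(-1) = (1 11 5)(2 13 10 8 7 12 4 9)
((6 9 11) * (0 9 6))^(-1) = (0 11 9)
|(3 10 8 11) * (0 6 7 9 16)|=|(0 6 7 9 16)(3 10 8 11)|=20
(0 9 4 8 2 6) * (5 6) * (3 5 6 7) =(0 9 4 8 2 6)(3 5 7) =[9, 1, 6, 5, 8, 7, 0, 3, 2, 4]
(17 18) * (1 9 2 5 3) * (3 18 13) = (1 9 2 5 18 17 13 3) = [0, 9, 5, 1, 4, 18, 6, 7, 8, 2, 10, 11, 12, 3, 14, 15, 16, 13, 17]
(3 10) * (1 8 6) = (1 8 6)(3 10) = [0, 8, 2, 10, 4, 5, 1, 7, 6, 9, 3]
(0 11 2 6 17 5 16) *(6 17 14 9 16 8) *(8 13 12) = (0 11 2 17 5 13 12 8 6 14 9 16) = [11, 1, 17, 3, 4, 13, 14, 7, 6, 16, 10, 2, 8, 12, 9, 15, 0, 5]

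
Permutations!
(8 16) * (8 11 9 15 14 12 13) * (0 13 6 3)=(0 13 8 16 11 9 15 14 12 6 3)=[13, 1, 2, 0, 4, 5, 3, 7, 16, 15, 10, 9, 6, 8, 12, 14, 11]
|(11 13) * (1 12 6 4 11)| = |(1 12 6 4 11 13)| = 6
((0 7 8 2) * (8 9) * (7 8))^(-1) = ((0 8 2)(7 9))^(-1) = (0 2 8)(7 9)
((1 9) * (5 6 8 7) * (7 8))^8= (9)(5 7 6)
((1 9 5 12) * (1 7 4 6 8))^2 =(1 5 7 6)(4 8 9 12)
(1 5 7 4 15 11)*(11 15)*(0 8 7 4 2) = (15)(0 8 7 2)(1 5 4 11) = [8, 5, 0, 3, 11, 4, 6, 2, 7, 9, 10, 1, 12, 13, 14, 15]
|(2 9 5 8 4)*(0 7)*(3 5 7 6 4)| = |(0 6 4 2 9 7)(3 5 8)| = 6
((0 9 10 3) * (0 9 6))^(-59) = (0 6)(3 9 10)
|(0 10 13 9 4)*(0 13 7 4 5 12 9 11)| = 6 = |(0 10 7 4 13 11)(5 12 9)|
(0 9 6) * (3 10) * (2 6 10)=(0 9 10 3 2 6)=[9, 1, 6, 2, 4, 5, 0, 7, 8, 10, 3]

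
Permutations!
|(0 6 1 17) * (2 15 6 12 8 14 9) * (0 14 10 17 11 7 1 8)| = |(0 12)(1 11 7)(2 15 6 8 10 17 14 9)| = 24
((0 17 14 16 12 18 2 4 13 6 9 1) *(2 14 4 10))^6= (0 1 9 6 13 4 17)(12 14)(16 18)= ((0 17 4 13 6 9 1)(2 10)(12 18 14 16))^6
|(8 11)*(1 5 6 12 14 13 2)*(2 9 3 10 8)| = |(1 5 6 12 14 13 9 3 10 8 11 2)| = 12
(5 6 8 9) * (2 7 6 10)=(2 7 6 8 9 5 10)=[0, 1, 7, 3, 4, 10, 8, 6, 9, 5, 2]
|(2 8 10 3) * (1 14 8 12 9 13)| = |(1 14 8 10 3 2 12 9 13)| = 9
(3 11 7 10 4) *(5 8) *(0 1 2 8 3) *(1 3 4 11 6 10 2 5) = (0 3 6 10 11 7 2 8 1 5 4) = [3, 5, 8, 6, 0, 4, 10, 2, 1, 9, 11, 7]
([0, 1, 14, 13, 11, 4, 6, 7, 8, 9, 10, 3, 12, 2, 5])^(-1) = (2 13 3 11 4 5 14)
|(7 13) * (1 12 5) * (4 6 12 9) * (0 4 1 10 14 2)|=8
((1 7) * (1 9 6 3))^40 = ((1 7 9 6 3))^40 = (9)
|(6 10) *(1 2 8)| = |(1 2 8)(6 10)| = 6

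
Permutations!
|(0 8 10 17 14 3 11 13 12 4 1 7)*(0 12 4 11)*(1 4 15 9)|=|(0 8 10 17 14 3)(1 7 12 11 13 15 9)|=42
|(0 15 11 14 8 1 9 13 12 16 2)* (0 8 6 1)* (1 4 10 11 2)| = |(0 15 2 8)(1 9 13 12 16)(4 10 11 14 6)| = 20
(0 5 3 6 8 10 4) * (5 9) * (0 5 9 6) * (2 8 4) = (0 6 4 5 3)(2 8 10) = [6, 1, 8, 0, 5, 3, 4, 7, 10, 9, 2]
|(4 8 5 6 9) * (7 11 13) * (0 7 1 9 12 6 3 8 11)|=30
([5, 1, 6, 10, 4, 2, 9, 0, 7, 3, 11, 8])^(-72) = (0 8 10 9 2)(3 6 5 7 11)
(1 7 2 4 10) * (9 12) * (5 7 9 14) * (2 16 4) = [0, 9, 2, 3, 10, 7, 6, 16, 8, 12, 1, 11, 14, 13, 5, 15, 4] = (1 9 12 14 5 7 16 4 10)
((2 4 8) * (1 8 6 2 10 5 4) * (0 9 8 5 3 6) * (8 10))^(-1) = ((0 9 10 3 6 2 1 5 4))^(-1) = (0 4 5 1 2 6 3 10 9)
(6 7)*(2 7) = (2 7 6) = [0, 1, 7, 3, 4, 5, 2, 6]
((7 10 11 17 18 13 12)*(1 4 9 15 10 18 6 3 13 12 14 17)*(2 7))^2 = ((1 4 9 15 10 11)(2 7 18 12)(3 13 14 17 6))^2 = (1 9 10)(2 18)(3 14 6 13 17)(4 15 11)(7 12)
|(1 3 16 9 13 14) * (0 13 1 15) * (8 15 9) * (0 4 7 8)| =28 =|(0 13 14 9 1 3 16)(4 7 8 15)|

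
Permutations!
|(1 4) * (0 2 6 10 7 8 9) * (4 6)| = |(0 2 4 1 6 10 7 8 9)| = 9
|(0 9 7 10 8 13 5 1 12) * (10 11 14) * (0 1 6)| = |(0 9 7 11 14 10 8 13 5 6)(1 12)| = 10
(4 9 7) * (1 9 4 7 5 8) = (1 9 5 8) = [0, 9, 2, 3, 4, 8, 6, 7, 1, 5]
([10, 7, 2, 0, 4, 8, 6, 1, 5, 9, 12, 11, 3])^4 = [0, 1, 2, 3, 4, 5, 6, 7, 8, 9, 10, 11, 12]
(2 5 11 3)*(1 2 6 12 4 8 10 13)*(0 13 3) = (0 13 1 2 5 11)(3 6 12 4 8 10) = [13, 2, 5, 6, 8, 11, 12, 7, 10, 9, 3, 0, 4, 1]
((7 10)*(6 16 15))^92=((6 16 15)(7 10))^92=(6 15 16)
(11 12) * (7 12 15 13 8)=(7 12 11 15 13 8)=[0, 1, 2, 3, 4, 5, 6, 12, 7, 9, 10, 15, 11, 8, 14, 13]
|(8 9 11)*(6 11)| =4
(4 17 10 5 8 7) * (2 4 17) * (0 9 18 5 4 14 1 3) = [9, 3, 14, 0, 2, 8, 6, 17, 7, 18, 4, 11, 12, 13, 1, 15, 16, 10, 5] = (0 9 18 5 8 7 17 10 4 2 14 1 3)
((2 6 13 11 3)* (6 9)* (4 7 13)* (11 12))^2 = (2 6 7 12 3 9 4 13 11)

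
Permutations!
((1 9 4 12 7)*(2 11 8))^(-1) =(1 7 12 4 9)(2 8 11)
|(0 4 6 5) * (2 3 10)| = 12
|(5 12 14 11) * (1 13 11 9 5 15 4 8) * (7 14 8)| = 11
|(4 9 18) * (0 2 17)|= 3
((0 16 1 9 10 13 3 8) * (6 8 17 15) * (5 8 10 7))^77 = (3 13 10 6 15 17)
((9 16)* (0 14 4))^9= ((0 14 4)(9 16))^9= (9 16)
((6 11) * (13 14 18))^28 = (13 14 18)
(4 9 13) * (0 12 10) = (0 12 10)(4 9 13) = [12, 1, 2, 3, 9, 5, 6, 7, 8, 13, 0, 11, 10, 4]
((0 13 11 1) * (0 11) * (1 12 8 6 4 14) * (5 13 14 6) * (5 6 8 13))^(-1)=(0 13 12 11 1 14)(4 6 8)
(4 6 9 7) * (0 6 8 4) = (0 6 9 7)(4 8) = [6, 1, 2, 3, 8, 5, 9, 0, 4, 7]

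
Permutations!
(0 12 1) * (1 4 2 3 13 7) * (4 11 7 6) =(0 12 11 7 1)(2 3 13 6 4) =[12, 0, 3, 13, 2, 5, 4, 1, 8, 9, 10, 7, 11, 6]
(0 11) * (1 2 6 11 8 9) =(0 8 9 1 2 6 11) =[8, 2, 6, 3, 4, 5, 11, 7, 9, 1, 10, 0]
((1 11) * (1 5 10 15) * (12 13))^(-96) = (1 15 10 5 11)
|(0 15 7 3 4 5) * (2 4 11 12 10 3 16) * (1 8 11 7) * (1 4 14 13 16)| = 28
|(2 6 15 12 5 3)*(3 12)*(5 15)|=|(2 6 5 12 15 3)|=6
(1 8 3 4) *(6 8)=(1 6 8 3 4)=[0, 6, 2, 4, 1, 5, 8, 7, 3]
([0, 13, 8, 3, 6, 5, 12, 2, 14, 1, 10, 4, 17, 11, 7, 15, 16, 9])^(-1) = [0, 9, 7, 3, 11, 5, 4, 14, 2, 17, 10, 13, 6, 1, 8, 15, 16, 12]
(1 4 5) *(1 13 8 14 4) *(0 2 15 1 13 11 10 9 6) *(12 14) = (0 2 15 1 13 8 12 14 4 5 11 10 9 6) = [2, 13, 15, 3, 5, 11, 0, 7, 12, 6, 9, 10, 14, 8, 4, 1]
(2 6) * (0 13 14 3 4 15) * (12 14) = (0 13 12 14 3 4 15)(2 6) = [13, 1, 6, 4, 15, 5, 2, 7, 8, 9, 10, 11, 14, 12, 3, 0]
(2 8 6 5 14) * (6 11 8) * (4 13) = (2 6 5 14)(4 13)(8 11) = [0, 1, 6, 3, 13, 14, 5, 7, 11, 9, 10, 8, 12, 4, 2]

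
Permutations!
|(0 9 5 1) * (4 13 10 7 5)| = |(0 9 4 13 10 7 5 1)| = 8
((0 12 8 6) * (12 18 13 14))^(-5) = (0 13 12 6 18 14 8)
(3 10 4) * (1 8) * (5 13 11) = [0, 8, 2, 10, 3, 13, 6, 7, 1, 9, 4, 5, 12, 11] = (1 8)(3 10 4)(5 13 11)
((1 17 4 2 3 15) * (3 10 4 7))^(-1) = ((1 17 7 3 15)(2 10 4))^(-1) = (1 15 3 7 17)(2 4 10)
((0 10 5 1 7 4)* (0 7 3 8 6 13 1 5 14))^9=((0 10 14)(1 3 8 6 13)(4 7))^9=(14)(1 13 6 8 3)(4 7)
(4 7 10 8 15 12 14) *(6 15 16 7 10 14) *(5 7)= (4 10 8 16 5 7 14)(6 15 12)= [0, 1, 2, 3, 10, 7, 15, 14, 16, 9, 8, 11, 6, 13, 4, 12, 5]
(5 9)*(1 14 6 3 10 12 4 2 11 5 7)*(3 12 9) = (1 14 6 12 4 2 11 5 3 10 9 7) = [0, 14, 11, 10, 2, 3, 12, 1, 8, 7, 9, 5, 4, 13, 6]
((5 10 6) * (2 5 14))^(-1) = (2 14 6 10 5)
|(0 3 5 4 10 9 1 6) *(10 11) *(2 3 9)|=12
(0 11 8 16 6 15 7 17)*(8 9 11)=(0 8 16 6 15 7 17)(9 11)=[8, 1, 2, 3, 4, 5, 15, 17, 16, 11, 10, 9, 12, 13, 14, 7, 6, 0]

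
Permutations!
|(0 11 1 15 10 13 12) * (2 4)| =14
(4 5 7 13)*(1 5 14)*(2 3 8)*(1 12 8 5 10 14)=(1 10 14 12 8 2 3 5 7 13 4)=[0, 10, 3, 5, 1, 7, 6, 13, 2, 9, 14, 11, 8, 4, 12]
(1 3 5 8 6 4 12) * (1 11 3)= (3 5 8 6 4 12 11)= [0, 1, 2, 5, 12, 8, 4, 7, 6, 9, 10, 3, 11]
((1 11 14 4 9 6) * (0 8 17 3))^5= (0 8 17 3)(1 6 9 4 14 11)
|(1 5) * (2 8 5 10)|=5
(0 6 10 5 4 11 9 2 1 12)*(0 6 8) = (0 8)(1 12 6 10 5 4 11 9 2) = [8, 12, 1, 3, 11, 4, 10, 7, 0, 2, 5, 9, 6]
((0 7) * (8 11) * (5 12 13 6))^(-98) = (5 13)(6 12)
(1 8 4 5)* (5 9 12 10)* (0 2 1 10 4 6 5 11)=[2, 8, 1, 3, 9, 10, 5, 7, 6, 12, 11, 0, 4]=(0 2 1 8 6 5 10 11)(4 9 12)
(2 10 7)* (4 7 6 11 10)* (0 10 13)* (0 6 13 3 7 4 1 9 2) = (0 10 13 6 11 3 7)(1 9 2) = [10, 9, 1, 7, 4, 5, 11, 0, 8, 2, 13, 3, 12, 6]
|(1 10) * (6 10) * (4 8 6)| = 5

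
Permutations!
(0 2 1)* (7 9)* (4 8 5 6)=(0 2 1)(4 8 5 6)(7 9)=[2, 0, 1, 3, 8, 6, 4, 9, 5, 7]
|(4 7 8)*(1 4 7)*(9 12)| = 2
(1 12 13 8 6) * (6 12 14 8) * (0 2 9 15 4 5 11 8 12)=(0 2 9 15 4 5 11 8)(1 14 12 13 6)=[2, 14, 9, 3, 5, 11, 1, 7, 0, 15, 10, 8, 13, 6, 12, 4]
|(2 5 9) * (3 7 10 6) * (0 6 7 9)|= |(0 6 3 9 2 5)(7 10)|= 6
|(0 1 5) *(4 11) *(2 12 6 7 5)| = 14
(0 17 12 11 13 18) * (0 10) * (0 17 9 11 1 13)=(0 9 11)(1 13 18 10 17 12)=[9, 13, 2, 3, 4, 5, 6, 7, 8, 11, 17, 0, 1, 18, 14, 15, 16, 12, 10]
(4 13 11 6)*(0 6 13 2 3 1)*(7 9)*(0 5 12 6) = (1 5 12 6 4 2 3)(7 9)(11 13) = [0, 5, 3, 1, 2, 12, 4, 9, 8, 7, 10, 13, 6, 11]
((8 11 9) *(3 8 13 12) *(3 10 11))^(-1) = ((3 8)(9 13 12 10 11))^(-1) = (3 8)(9 11 10 12 13)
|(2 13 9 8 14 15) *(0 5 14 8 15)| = 12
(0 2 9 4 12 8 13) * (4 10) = [2, 1, 9, 3, 12, 5, 6, 7, 13, 10, 4, 11, 8, 0] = (0 2 9 10 4 12 8 13)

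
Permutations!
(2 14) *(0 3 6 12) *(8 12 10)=(0 3 6 10 8 12)(2 14)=[3, 1, 14, 6, 4, 5, 10, 7, 12, 9, 8, 11, 0, 13, 2]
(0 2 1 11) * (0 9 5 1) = (0 2)(1 11 9 5) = [2, 11, 0, 3, 4, 1, 6, 7, 8, 5, 10, 9]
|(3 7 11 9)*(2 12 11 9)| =3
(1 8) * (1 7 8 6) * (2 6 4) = (1 4 2 6)(7 8) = [0, 4, 6, 3, 2, 5, 1, 8, 7]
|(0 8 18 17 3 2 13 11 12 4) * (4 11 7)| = |(0 8 18 17 3 2 13 7 4)(11 12)| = 18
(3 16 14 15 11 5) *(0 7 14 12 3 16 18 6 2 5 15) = (0 7 14)(2 5 16 12 3 18 6)(11 15) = [7, 1, 5, 18, 4, 16, 2, 14, 8, 9, 10, 15, 3, 13, 0, 11, 12, 17, 6]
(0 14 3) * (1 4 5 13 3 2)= (0 14 2 1 4 5 13 3)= [14, 4, 1, 0, 5, 13, 6, 7, 8, 9, 10, 11, 12, 3, 2]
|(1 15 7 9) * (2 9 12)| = 6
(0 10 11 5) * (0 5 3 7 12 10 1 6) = (0 1 6)(3 7 12 10 11) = [1, 6, 2, 7, 4, 5, 0, 12, 8, 9, 11, 3, 10]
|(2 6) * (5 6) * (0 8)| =6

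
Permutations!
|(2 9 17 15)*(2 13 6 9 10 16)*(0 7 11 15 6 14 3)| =21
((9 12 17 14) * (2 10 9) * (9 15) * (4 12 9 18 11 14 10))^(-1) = (2 14 11 18 15 10 17 12 4)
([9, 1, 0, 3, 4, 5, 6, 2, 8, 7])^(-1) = (0 2 7 9)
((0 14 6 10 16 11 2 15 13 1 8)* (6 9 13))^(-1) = (0 8 1 13 9 14)(2 11 16 10 6 15)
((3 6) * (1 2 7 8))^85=((1 2 7 8)(3 6))^85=(1 2 7 8)(3 6)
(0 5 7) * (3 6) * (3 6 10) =(0 5 7)(3 10) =[5, 1, 2, 10, 4, 7, 6, 0, 8, 9, 3]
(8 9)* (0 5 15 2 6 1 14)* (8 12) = (0 5 15 2 6 1 14)(8 9 12) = [5, 14, 6, 3, 4, 15, 1, 7, 9, 12, 10, 11, 8, 13, 0, 2]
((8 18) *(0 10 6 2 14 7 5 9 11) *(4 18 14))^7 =((0 10 6 2 4 18 8 14 7 5 9 11))^7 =(0 14 6 5 4 11 8 10 7 2 9 18)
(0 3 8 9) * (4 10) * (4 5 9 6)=(0 3 8 6 4 10 5 9)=[3, 1, 2, 8, 10, 9, 4, 7, 6, 0, 5]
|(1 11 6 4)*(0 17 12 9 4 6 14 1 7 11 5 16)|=|(0 17 12 9 4 7 11 14 1 5 16)|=11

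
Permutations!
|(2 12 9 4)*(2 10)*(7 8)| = 10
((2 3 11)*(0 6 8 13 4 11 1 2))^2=(0 8 4)(1 3 2)(6 13 11)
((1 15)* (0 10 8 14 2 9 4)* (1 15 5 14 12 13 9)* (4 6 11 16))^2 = ((0 10 8 12 13 9 6 11 16 4)(1 5 14 2))^2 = (0 8 13 6 16)(1 14)(2 5)(4 10 12 9 11)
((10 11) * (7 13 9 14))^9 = (7 13 9 14)(10 11) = ((7 13 9 14)(10 11))^9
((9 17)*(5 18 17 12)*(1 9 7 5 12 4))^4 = ((1 9 4)(5 18 17 7))^4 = (18)(1 9 4)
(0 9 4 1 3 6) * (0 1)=(0 9 4)(1 3 6)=[9, 3, 2, 6, 0, 5, 1, 7, 8, 4]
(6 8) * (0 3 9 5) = [3, 1, 2, 9, 4, 0, 8, 7, 6, 5] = (0 3 9 5)(6 8)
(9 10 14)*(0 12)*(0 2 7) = [12, 1, 7, 3, 4, 5, 6, 0, 8, 10, 14, 11, 2, 13, 9] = (0 12 2 7)(9 10 14)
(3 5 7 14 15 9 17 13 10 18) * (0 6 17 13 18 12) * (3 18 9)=[6, 1, 2, 5, 4, 7, 17, 14, 8, 13, 12, 11, 0, 10, 15, 3, 16, 9, 18]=(18)(0 6 17 9 13 10 12)(3 5 7 14 15)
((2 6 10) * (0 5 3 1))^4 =(2 6 10)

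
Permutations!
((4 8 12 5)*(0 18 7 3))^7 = ((0 18 7 3)(4 8 12 5))^7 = (0 3 7 18)(4 5 12 8)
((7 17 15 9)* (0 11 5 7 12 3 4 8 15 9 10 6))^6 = ((0 11 5 7 17 9 12 3 4 8 15 10 6))^6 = (0 12 6 9 10 17 15 7 8 5 4 11 3)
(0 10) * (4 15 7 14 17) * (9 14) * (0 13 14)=(0 10 13 14 17 4 15 7 9)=[10, 1, 2, 3, 15, 5, 6, 9, 8, 0, 13, 11, 12, 14, 17, 7, 16, 4]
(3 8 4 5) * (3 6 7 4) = (3 8)(4 5 6 7) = [0, 1, 2, 8, 5, 6, 7, 4, 3]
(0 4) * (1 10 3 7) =(0 4)(1 10 3 7) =[4, 10, 2, 7, 0, 5, 6, 1, 8, 9, 3]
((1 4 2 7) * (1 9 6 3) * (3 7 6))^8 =(1 4 2 6 7 9 3)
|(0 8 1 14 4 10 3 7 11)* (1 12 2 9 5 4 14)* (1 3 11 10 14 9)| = 36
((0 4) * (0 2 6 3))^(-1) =(0 3 6 2 4)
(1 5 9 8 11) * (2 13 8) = [0, 5, 13, 3, 4, 9, 6, 7, 11, 2, 10, 1, 12, 8] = (1 5 9 2 13 8 11)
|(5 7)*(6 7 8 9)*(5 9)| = |(5 8)(6 7 9)| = 6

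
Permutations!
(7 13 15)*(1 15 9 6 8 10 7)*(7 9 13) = (1 15)(6 8 10 9) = [0, 15, 2, 3, 4, 5, 8, 7, 10, 6, 9, 11, 12, 13, 14, 1]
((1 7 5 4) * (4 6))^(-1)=(1 4 6 5 7)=((1 7 5 6 4))^(-1)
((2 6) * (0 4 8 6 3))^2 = (0 8 2)(3 4 6)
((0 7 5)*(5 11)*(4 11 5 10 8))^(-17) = (0 7 5)(4 8 10 11)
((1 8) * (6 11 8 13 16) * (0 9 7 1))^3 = ((0 9 7 1 13 16 6 11 8))^3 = (0 1 6)(7 16 8)(9 13 11)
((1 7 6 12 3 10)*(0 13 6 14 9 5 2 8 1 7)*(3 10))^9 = ((0 13 6 12 10 7 14 9 5 2 8 1))^9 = (0 2 14 12)(1 5 7 6)(8 9 10 13)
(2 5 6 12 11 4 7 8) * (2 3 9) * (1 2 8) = [0, 2, 5, 9, 7, 6, 12, 1, 3, 8, 10, 4, 11] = (1 2 5 6 12 11 4 7)(3 9 8)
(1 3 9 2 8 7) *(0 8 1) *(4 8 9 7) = [9, 3, 1, 7, 8, 5, 6, 0, 4, 2] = (0 9 2 1 3 7)(4 8)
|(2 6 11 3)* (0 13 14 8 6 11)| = 15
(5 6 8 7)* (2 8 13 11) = [0, 1, 8, 3, 4, 6, 13, 5, 7, 9, 10, 2, 12, 11] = (2 8 7 5 6 13 11)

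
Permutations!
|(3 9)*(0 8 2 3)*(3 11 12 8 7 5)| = 20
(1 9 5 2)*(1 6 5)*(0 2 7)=(0 2 6 5 7)(1 9)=[2, 9, 6, 3, 4, 7, 5, 0, 8, 1]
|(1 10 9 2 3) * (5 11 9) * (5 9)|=|(1 10 9 2 3)(5 11)|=10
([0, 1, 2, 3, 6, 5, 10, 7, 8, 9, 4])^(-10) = [0, 1, 2, 3, 10, 5, 4, 7, 8, 9, 6]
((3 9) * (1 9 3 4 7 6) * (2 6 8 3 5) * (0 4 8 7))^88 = (1 5 9 2 8 6 3)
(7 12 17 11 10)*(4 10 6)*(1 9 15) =[0, 9, 2, 3, 10, 5, 4, 12, 8, 15, 7, 6, 17, 13, 14, 1, 16, 11] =(1 9 15)(4 10 7 12 17 11 6)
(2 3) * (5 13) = [0, 1, 3, 2, 4, 13, 6, 7, 8, 9, 10, 11, 12, 5] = (2 3)(5 13)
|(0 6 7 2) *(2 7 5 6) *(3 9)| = 2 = |(0 2)(3 9)(5 6)|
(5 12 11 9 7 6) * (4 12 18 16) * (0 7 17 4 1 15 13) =[7, 15, 2, 3, 12, 18, 5, 6, 8, 17, 10, 9, 11, 0, 14, 13, 1, 4, 16] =(0 7 6 5 18 16 1 15 13)(4 12 11 9 17)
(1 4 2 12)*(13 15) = (1 4 2 12)(13 15) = [0, 4, 12, 3, 2, 5, 6, 7, 8, 9, 10, 11, 1, 15, 14, 13]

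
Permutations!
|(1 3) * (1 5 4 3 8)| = 6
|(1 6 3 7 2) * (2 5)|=|(1 6 3 7 5 2)|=6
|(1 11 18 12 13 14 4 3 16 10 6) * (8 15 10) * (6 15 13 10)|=42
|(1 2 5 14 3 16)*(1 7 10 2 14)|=8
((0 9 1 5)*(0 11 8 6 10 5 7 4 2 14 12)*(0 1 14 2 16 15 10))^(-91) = ((0 9 14 12 1 7 4 16 15 10 5 11 8 6))^(-91) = (0 16)(1 11)(4 6)(5 12)(7 8)(9 15)(10 14)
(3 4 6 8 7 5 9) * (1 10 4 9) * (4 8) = [0, 10, 2, 9, 6, 1, 4, 5, 7, 3, 8] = (1 10 8 7 5)(3 9)(4 6)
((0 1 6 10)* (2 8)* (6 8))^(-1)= (0 10 6 2 8 1)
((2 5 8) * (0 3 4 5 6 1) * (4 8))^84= (8)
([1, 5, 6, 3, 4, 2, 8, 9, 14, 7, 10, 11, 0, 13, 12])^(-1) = [12, 0, 5, 3, 4, 1, 2, 9, 6, 7, 10, 11, 14, 13, 8]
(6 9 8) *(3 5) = (3 5)(6 9 8) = [0, 1, 2, 5, 4, 3, 9, 7, 6, 8]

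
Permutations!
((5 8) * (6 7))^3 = ((5 8)(6 7))^3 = (5 8)(6 7)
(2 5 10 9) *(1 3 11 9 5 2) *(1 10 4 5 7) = (1 3 11 9 10 7)(4 5) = [0, 3, 2, 11, 5, 4, 6, 1, 8, 10, 7, 9]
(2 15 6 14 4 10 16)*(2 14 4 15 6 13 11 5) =[0, 1, 6, 3, 10, 2, 4, 7, 8, 9, 16, 5, 12, 11, 15, 13, 14] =(2 6 4 10 16 14 15 13 11 5)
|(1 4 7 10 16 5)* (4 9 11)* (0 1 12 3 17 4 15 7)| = 13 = |(0 1 9 11 15 7 10 16 5 12 3 17 4)|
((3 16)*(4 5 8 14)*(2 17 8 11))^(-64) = (2 11 5 4 14 8 17)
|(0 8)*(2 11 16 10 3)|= |(0 8)(2 11 16 10 3)|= 10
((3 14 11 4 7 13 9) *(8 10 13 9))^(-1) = ((3 14 11 4 7 9)(8 10 13))^(-1) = (3 9 7 4 11 14)(8 13 10)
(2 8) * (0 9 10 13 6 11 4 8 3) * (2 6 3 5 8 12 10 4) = (0 9 4 12 10 13 3)(2 5 8 6 11) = [9, 1, 5, 0, 12, 8, 11, 7, 6, 4, 13, 2, 10, 3]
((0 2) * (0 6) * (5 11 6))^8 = ((0 2 5 11 6))^8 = (0 11 2 6 5)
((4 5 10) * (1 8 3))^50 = ((1 8 3)(4 5 10))^50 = (1 3 8)(4 10 5)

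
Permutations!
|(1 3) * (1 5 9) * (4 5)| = |(1 3 4 5 9)| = 5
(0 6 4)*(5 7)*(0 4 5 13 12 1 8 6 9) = (0 9)(1 8 6 5 7 13 12) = [9, 8, 2, 3, 4, 7, 5, 13, 6, 0, 10, 11, 1, 12]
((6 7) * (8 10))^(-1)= (6 7)(8 10)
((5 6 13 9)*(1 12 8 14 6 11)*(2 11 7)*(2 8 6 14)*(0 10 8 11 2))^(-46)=((14)(0 10 8)(1 12 6 13 9 5 7 11))^(-46)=(14)(0 8 10)(1 6 9 7)(5 11 12 13)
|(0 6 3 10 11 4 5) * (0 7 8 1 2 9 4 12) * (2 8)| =|(0 6 3 10 11 12)(1 8)(2 9 4 5 7)| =30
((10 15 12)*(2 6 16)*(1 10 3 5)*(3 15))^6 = ((1 10 3 5)(2 6 16)(12 15))^6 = (16)(1 3)(5 10)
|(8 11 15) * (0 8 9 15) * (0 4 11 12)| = 6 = |(0 8 12)(4 11)(9 15)|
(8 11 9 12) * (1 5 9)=(1 5 9 12 8 11)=[0, 5, 2, 3, 4, 9, 6, 7, 11, 12, 10, 1, 8]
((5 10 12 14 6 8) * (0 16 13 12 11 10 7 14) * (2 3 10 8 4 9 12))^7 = ((0 16 13 2 3 10 11 8 5 7 14 6 4 9 12))^7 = (0 8 12 11 9 10 4 3 6 2 14 13 7 16 5)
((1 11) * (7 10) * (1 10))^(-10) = (1 10)(7 11)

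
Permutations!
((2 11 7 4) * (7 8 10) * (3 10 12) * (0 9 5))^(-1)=((0 9 5)(2 11 8 12 3 10 7 4))^(-1)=(0 5 9)(2 4 7 10 3 12 8 11)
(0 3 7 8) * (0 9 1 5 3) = (1 5 3 7 8 9) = [0, 5, 2, 7, 4, 3, 6, 8, 9, 1]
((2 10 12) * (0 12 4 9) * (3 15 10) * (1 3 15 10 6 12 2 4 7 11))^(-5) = (0 15 12 9 2 6 4)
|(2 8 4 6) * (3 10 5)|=12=|(2 8 4 6)(3 10 5)|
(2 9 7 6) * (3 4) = (2 9 7 6)(3 4) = [0, 1, 9, 4, 3, 5, 2, 6, 8, 7]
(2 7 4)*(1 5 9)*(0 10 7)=[10, 5, 0, 3, 2, 9, 6, 4, 8, 1, 7]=(0 10 7 4 2)(1 5 9)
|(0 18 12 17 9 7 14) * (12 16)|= 8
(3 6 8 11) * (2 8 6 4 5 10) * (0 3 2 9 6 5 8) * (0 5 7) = (0 3 4 8 11 2 5 10 9 6 7) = [3, 1, 5, 4, 8, 10, 7, 0, 11, 6, 9, 2]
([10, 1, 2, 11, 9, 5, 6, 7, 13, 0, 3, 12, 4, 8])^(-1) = (0 9 4 12 11 3 10)(8 13)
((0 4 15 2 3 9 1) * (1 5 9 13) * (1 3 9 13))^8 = (0 1 3 13 5 9 2 15 4)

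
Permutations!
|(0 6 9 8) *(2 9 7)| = 6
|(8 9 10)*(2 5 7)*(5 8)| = 6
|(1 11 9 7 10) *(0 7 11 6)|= 10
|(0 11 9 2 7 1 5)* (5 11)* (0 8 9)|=|(0 5 8 9 2 7 1 11)|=8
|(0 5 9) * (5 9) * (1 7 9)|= |(0 1 7 9)|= 4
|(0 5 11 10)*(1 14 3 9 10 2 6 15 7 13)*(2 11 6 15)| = |(0 5 6 2 15 7 13 1 14 3 9 10)| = 12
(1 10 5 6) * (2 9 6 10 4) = [0, 4, 9, 3, 2, 10, 1, 7, 8, 6, 5] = (1 4 2 9 6)(5 10)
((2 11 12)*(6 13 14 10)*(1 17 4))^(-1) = (1 4 17)(2 12 11)(6 10 14 13)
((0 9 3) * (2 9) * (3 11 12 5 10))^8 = ((0 2 9 11 12 5 10 3))^8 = (12)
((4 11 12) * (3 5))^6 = ((3 5)(4 11 12))^6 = (12)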